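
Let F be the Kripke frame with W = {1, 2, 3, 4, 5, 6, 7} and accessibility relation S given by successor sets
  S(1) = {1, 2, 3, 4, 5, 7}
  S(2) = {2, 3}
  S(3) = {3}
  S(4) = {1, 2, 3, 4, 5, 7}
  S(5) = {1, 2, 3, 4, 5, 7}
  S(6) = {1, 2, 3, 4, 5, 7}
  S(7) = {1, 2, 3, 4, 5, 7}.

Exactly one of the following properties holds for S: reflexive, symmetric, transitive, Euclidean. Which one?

transitive

Reflexive: no — 6 is not related to itself.
Symmetric: no — 1 S 2 but not 2 S 1.
Transitive: yes — every two-step S-path is closed by a direct edge.
Euclidean: no — 1 S 2 and 1 S 4, but not 2 S 4.
Only transitive holds.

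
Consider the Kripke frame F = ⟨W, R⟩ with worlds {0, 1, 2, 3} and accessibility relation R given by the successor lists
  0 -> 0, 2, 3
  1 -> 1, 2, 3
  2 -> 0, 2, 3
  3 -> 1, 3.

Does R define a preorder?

No

Reflexive: yes — every world is R-related to itself.
Transitive: no — 0 R 3 and 3 R 1, but not 0 R 1.
So R is not a preorder.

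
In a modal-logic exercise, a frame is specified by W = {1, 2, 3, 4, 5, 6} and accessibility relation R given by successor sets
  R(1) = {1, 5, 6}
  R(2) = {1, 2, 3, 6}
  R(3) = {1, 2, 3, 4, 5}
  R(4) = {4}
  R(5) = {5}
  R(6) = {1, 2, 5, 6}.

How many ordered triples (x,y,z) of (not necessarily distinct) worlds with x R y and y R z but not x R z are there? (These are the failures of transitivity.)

Enumerating: (1,6,2), (2,1,5), (2,3,4), (2,3,5), (2,6,5), (3,1,6), (3,2,6), (6,2,3).

8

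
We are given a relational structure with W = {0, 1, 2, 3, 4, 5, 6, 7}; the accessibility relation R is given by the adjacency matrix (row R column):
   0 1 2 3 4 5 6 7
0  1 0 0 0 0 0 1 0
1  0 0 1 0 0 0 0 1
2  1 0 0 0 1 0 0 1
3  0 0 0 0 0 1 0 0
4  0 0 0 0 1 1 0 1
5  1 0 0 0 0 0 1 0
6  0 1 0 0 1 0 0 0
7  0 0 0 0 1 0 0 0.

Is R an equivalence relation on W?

No

Reflexive: no — 1 is not related to itself.
Symmetric: no — 0 R 6 but not 6 R 0.
Transitive: no — 0 R 6 and 6 R 1, but not 0 R 1.
So R is not an equivalence relation.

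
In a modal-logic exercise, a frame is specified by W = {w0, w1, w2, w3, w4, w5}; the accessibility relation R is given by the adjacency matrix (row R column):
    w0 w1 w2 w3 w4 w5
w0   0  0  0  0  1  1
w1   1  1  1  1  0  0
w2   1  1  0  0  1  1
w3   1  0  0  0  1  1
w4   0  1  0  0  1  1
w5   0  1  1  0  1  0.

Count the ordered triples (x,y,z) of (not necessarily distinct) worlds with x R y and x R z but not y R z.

27

Enumerating: (w0,w5,w5), (w1,w0,w0), (w1,w0,w1), (w1,w0,w2), (w1,w0,w3), (w1,w2,w2), (w1,w2,w3), (w1,w3,w1), (w1,w3,w2), (w1,w3,w3), (w2,w0,w0), (w2,w0,w1), … and 15 more.
Total: 27.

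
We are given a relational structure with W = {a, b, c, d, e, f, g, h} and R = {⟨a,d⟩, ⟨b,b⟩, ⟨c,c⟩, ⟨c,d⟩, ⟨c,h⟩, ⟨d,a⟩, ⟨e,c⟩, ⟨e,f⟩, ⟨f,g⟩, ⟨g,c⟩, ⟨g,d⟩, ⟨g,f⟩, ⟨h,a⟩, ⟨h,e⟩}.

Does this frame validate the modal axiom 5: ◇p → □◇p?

The schema 5 characterises exactly the Euclidean frames.
Euclidean: no — c R d and c R h, but not d R h.

No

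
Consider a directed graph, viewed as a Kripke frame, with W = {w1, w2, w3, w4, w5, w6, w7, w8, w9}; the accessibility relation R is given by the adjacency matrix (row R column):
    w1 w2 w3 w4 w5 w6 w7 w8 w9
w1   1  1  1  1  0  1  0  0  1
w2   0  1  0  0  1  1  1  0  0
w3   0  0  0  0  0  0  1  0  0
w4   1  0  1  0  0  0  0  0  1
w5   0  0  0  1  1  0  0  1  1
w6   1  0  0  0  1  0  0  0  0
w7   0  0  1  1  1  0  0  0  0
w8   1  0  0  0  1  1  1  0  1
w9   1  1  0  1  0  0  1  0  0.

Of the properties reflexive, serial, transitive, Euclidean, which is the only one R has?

serial

Reflexive: no — w3 is not related to itself.
Serial: yes — every world has a successor (e.g. w1 R w1).
Transitive: no — w1 R w2 and w2 R w5, but not w1 R w5.
Euclidean: no — w1 R w2 and w1 R w3, but not w2 R w3.
Only serial holds.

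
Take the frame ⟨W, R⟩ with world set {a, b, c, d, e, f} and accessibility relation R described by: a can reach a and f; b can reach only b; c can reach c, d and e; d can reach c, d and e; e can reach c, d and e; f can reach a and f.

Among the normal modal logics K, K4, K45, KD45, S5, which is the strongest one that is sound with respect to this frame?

Transitive (axiom 4): yes — every two-step R-path is closed by a direct edge.
Euclidean (axiom 5): yes — any two successors of a common world are R-related.
Serial (axiom D): yes — every world has a successor (e.g. a R a).
Reflexive (axiom T): yes — every world is R-related to itself.
So F validates K, K4, K45, KD45, S5. The strongest is S5.

S5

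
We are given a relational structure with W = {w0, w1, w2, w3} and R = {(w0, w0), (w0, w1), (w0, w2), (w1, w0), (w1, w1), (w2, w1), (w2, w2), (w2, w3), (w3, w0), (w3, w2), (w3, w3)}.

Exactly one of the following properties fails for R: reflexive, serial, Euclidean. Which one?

Reflexive: yes — every world is R-related to itself.
Serial: yes — every world has a successor (e.g. w0 R w0).
Euclidean: no — w0 R w1 and w0 R w2, but not w1 R w2.
Only Euclidean fails.

Euclidean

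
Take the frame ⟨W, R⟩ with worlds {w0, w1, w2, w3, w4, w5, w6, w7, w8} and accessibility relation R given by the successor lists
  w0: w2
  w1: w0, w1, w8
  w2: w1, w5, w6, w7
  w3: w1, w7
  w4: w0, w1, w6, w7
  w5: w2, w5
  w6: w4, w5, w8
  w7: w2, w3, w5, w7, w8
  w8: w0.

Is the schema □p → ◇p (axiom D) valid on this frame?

The schema D characterises exactly the serial frames.
Serial: yes — every world has a successor (e.g. w0 R w2).

Yes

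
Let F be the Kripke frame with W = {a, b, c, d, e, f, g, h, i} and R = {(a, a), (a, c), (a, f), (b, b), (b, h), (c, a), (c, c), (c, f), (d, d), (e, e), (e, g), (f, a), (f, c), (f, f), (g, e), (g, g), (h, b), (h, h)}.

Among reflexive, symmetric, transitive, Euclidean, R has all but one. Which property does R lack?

Reflexive: no — i is not related to itself.
Symmetric: yes — every pair in R has its reverse in R.
Transitive: yes — every two-step R-path is closed by a direct edge.
Euclidean: yes — any two successors of a common world are R-related.
Only reflexive fails.

reflexive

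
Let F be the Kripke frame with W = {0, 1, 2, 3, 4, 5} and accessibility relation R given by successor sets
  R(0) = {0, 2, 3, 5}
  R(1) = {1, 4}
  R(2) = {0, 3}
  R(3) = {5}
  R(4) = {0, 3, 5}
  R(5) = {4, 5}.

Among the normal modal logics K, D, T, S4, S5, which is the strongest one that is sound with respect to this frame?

Serial (axiom D): yes — every world has a successor (e.g. 0 R 0).
Reflexive (axiom T): no — 2 is not related to itself.
Transitive (axiom 4): no — 0 R 5 and 5 R 4, but not 0 R 4.
Euclidean (axiom 5): no — 0 R 2 and 0 R 5, but not 2 R 5.
So F validates K, D; T would additionally require R to be reflexive. The strongest is D.

D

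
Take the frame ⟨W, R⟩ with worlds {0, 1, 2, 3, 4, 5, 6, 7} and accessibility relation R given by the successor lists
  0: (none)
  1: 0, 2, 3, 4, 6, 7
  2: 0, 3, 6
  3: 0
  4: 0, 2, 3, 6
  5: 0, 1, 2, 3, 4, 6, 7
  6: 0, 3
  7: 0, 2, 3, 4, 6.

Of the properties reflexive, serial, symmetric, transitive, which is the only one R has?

Reflexive: no — 0 is not related to itself.
Serial: no — 0 has no R-successor.
Symmetric: no — 1 R 0 but not 0 R 1.
Transitive: yes — every two-step R-path is closed by a direct edge.
Only transitive holds.

transitive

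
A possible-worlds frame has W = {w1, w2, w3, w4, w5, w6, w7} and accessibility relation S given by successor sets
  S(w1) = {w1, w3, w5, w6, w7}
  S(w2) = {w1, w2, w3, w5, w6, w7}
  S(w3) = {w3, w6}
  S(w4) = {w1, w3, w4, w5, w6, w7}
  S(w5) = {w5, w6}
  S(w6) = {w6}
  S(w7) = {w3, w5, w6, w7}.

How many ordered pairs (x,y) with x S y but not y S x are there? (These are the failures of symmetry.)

Enumerating: (w1,w3), (w1,w5), (w1,w6), (w1,w7), (w2,w1), (w2,w3), (w2,w5), (w2,w6), (w2,w7), (w3,w6), (w4,w1), (w4,w3), … and 7 more.
Total: 19.

19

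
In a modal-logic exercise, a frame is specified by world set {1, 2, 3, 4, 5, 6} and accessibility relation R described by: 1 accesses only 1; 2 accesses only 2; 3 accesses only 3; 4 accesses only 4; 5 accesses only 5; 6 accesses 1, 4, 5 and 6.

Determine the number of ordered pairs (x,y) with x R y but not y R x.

Enumerating: (6,1), (6,4), (6,5).

3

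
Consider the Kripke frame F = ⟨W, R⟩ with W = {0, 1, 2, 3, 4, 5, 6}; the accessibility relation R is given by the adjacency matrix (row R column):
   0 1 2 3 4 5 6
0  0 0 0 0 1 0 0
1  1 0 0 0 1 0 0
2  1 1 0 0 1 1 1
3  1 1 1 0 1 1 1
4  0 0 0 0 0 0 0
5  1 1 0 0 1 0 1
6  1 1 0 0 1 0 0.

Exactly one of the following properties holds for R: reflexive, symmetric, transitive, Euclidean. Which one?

transitive

Reflexive: no — 0 is not related to itself.
Symmetric: no — 0 R 4 but not 4 R 0.
Transitive: yes — every two-step R-path is closed by a direct edge.
Euclidean: no — 1 R 4 and 1 R 0, but not 4 R 0.
Only transitive holds.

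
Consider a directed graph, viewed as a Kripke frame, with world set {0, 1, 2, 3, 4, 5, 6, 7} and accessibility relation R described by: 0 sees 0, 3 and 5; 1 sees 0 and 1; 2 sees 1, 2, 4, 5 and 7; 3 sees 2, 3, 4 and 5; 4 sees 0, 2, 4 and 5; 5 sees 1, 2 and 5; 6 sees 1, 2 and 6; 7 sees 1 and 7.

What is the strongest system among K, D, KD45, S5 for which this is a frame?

D

Serial (axiom D): yes — every world has a successor (e.g. 0 R 0).
Euclidean (axiom 5): no — 0 R 5 and 0 R 3, but not 5 R 3.
Transitive (axiom 4): no — 0 R 3 and 3 R 2, but not 0 R 2.
Reflexive (axiom T): yes — every world is R-related to itself.
So F validates K, D; KD45 would additionally require R to be Euclidean and transitive. The strongest is D.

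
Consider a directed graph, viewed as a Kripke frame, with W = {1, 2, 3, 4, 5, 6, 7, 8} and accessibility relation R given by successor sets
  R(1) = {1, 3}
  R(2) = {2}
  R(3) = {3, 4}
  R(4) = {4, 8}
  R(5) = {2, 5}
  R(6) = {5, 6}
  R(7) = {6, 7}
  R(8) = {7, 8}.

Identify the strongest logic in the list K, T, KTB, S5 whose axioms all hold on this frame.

Reflexive (axiom T): yes — every world is R-related to itself.
Symmetric (axiom B): no — 1 R 3 but not 3 R 1.
Euclidean (axiom 5): no — 1 R 3 and 1 R 1, but not 3 R 1.
So F validates K, T; KTB would additionally require R to be symmetric. The strongest is T.

T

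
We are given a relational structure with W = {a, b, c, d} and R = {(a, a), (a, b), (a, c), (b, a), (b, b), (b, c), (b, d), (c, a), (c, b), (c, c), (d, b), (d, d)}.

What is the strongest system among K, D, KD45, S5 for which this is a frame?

D

Serial (axiom D): yes — every world has a successor (e.g. a R a).
Euclidean (axiom 5): no — b R a and b R d, but not a R d.
Transitive (axiom 4): no — a R b and b R d, but not a R d.
Reflexive (axiom T): yes — every world is R-related to itself.
So F validates K, D; KD45 would additionally require R to be Euclidean and transitive. The strongest is D.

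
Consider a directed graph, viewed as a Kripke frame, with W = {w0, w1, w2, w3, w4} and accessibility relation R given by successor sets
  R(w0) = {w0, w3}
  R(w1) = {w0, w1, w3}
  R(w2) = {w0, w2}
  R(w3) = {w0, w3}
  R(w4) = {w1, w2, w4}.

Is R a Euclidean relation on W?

No

Euclidean: no — w4 R w1 and w4 R w2, but not w1 R w2.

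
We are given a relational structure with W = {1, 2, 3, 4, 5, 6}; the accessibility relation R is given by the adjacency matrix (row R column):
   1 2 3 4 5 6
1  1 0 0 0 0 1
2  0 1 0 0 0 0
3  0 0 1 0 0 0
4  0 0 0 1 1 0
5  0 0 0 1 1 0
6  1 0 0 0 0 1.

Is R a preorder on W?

Yes

Reflexive: yes — every world is R-related to itself.
Transitive: yes — every two-step R-path is closed by a direct edge.
So R is a preorder.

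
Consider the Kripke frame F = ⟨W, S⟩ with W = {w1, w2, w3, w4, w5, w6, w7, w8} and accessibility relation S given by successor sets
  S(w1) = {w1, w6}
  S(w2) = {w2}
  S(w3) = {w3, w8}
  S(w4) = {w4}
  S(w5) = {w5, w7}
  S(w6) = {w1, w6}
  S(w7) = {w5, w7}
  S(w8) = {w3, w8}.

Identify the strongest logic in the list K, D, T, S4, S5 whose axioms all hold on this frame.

Serial (axiom D): yes — every world has a successor (e.g. w1 S w1).
Reflexive (axiom T): yes — every world is S-related to itself.
Transitive (axiom 4): yes — every two-step S-path is closed by a direct edge.
Euclidean (axiom 5): yes — any two successors of a common world are S-related.
So F validates K, D, T, S4, S5. The strongest is S5.

S5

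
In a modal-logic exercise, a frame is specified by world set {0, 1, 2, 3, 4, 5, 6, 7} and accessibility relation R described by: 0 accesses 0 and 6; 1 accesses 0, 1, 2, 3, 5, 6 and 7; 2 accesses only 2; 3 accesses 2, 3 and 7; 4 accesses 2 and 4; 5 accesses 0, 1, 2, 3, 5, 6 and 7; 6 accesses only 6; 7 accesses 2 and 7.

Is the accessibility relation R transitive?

Yes

Transitive: yes — every two-step R-path is closed by a direct edge.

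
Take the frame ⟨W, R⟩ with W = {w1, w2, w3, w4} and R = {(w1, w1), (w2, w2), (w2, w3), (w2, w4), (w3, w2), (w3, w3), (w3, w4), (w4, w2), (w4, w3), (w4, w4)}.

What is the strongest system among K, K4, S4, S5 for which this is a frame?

Transitive (axiom 4): yes — every two-step R-path is closed by a direct edge.
Reflexive (axiom T): yes — every world is R-related to itself.
Euclidean (axiom 5): yes — any two successors of a common world are R-related.
So F validates K, K4, S4, S5. The strongest is S5.

S5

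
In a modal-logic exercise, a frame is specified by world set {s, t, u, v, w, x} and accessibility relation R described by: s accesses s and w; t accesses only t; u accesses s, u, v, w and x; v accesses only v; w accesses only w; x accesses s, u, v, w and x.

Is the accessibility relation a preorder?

Yes

Reflexive: yes — every world is R-related to itself.
Transitive: yes — every two-step R-path is closed by a direct edge.
So R is a preorder.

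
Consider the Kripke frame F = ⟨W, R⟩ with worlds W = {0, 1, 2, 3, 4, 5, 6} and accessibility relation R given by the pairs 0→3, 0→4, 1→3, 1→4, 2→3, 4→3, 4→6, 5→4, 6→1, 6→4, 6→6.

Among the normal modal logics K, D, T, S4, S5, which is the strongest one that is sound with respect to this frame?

K

Serial (axiom D): no — 3 has no R-successor.
Reflexive (axiom T): no — 0 is not related to itself.
Transitive (axiom 4): no — 0 R 4 and 4 R 6, but not 0 R 6.
Euclidean (axiom 5): no — 0 R 3 and 0 R 4, but not 3 R 4.
So F validates K; D would additionally require R to be serial. The strongest is K.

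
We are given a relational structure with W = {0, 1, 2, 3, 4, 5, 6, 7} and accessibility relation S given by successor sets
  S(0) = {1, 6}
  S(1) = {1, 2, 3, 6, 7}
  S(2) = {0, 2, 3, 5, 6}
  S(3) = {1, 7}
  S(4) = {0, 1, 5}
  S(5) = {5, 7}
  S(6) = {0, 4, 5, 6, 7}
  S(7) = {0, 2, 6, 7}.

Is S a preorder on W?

No

Reflexive: no — 0 is not related to itself.
Transitive: no — 0 S 1 and 1 S 2, but not 0 S 2.
So S is not a preorder.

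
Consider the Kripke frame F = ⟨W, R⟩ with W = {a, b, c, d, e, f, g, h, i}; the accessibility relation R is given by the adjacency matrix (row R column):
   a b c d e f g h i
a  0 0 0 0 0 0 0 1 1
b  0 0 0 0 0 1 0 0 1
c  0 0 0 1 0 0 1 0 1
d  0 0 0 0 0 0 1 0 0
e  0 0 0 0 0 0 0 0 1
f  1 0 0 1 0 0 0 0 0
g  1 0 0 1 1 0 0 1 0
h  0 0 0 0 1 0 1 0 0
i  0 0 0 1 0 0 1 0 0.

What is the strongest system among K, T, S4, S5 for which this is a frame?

Reflexive (axiom T): no — a is not related to itself.
Transitive (axiom 4): no — a R h and h R e, but not a R e.
Euclidean (axiom 5): no — a R h and a R i, but not h R i.
So F validates K; T would additionally require R to be reflexive. The strongest is K.

K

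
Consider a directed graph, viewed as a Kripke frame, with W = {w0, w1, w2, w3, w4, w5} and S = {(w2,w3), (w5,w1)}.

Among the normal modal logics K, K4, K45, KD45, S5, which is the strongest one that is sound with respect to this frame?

K4

Transitive (axiom 4): yes — every two-step S-path is closed by a direct edge.
Euclidean (axiom 5): no — w2 S w3 and w2 S w3, but not w3 S w3.
Serial (axiom D): no — w0 has no S-successor.
Reflexive (axiom T): no — w0 is not related to itself.
So F validates K, K4; K45 would additionally require S to be Euclidean. The strongest is K4.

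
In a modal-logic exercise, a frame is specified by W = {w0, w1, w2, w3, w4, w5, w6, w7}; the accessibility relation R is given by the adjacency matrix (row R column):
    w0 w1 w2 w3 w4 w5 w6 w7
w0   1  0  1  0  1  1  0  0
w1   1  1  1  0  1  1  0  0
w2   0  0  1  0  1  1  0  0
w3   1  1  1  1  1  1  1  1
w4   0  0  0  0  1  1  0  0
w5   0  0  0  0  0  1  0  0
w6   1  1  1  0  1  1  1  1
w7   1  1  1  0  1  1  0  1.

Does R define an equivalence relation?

No

Reflexive: yes — every world is R-related to itself.
Symmetric: no — w0 R w2 but not w2 R w0.
Transitive: yes — every two-step R-path is closed by a direct edge.
So R is not an equivalence relation.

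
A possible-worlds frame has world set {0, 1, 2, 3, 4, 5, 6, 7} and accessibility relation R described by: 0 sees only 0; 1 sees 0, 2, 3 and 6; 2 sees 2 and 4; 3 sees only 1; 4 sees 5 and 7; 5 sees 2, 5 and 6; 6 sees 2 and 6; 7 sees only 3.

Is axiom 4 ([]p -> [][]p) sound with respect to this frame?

By correspondence theory, 4 is valid on a frame iff R is transitive.
Transitive: no — 1 R 2 and 2 R 4, but not 1 R 4.

No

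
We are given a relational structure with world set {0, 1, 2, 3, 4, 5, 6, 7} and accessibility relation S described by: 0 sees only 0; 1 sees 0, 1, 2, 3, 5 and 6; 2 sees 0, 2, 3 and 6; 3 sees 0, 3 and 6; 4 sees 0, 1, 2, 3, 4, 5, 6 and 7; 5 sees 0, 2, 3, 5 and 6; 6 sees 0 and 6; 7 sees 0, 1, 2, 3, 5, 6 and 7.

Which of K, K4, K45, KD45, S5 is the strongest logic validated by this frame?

Transitive (axiom 4): yes — every two-step S-path is closed by a direct edge.
Euclidean (axiom 5): no — 1 S 0 and 1 S 2, but not 0 S 2.
Serial (axiom D): yes — every world has a successor (e.g. 0 S 0).
Reflexive (axiom T): yes — every world is S-related to itself.
So F validates K, K4; K45 would additionally require S to be Euclidean. The strongest is K4.

K4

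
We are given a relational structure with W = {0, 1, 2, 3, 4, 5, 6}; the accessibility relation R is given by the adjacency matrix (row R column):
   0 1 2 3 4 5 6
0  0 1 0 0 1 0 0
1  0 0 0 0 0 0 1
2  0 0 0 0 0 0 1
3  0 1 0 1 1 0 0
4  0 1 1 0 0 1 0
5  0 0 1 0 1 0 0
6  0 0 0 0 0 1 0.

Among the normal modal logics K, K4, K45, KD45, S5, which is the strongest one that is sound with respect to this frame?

Transitive (axiom 4): no — 0 R 1 and 1 R 6, but not 0 R 6.
Euclidean (axiom 5): no — 0 R 1 and 0 R 4, but not 1 R 4.
Serial (axiom D): yes — every world has a successor (e.g. 0 R 1).
Reflexive (axiom T): no — 0 is not related to itself.
So F validates K; K4 would additionally require R to be transitive. The strongest is K.

K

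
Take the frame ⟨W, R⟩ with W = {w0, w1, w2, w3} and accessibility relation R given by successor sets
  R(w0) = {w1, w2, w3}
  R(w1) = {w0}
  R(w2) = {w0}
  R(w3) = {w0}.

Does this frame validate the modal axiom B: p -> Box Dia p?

Yes

Axiom B corresponds to the accessibility relation being symmetric.
Symmetric: yes — every pair in R has its reverse in R.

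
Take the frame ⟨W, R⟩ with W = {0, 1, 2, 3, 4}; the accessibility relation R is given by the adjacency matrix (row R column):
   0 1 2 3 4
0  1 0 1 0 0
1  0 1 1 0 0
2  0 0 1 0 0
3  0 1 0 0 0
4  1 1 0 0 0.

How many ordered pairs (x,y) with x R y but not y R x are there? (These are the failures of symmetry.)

Enumerating: (0,2), (1,2), (3,1), (4,0), (4,1).

5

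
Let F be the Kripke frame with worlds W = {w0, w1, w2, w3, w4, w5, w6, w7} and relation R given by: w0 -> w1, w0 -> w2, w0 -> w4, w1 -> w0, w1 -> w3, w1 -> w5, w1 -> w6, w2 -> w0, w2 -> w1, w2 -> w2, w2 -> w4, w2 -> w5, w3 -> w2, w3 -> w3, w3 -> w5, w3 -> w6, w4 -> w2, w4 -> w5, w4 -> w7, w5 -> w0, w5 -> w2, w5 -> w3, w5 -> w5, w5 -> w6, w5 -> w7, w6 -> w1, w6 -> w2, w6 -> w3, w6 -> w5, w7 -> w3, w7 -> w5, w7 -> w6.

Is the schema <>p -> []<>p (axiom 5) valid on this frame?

No

Axiom 5 corresponds to the accessibility relation being Euclidean.
Euclidean: no — w0 R w1 and w0 R w2, but not w1 R w2.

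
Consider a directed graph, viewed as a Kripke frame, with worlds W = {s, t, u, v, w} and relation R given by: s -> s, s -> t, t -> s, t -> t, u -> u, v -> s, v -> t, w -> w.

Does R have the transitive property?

Transitive: yes — every two-step R-path is closed by a direct edge.

Yes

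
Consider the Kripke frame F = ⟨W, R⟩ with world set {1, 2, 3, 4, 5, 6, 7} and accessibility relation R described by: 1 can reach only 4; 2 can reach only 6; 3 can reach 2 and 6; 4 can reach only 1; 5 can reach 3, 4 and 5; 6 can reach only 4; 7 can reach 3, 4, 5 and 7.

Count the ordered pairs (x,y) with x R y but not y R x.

9

Enumerating: (2,6), (3,2), (3,6), (5,3), (5,4), (6,4), (7,3), (7,4), (7,5).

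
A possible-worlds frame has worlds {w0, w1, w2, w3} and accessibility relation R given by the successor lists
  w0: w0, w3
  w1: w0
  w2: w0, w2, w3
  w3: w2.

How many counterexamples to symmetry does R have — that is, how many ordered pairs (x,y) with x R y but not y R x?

3

Enumerating: (w0,w3), (w1,w0), (w2,w0).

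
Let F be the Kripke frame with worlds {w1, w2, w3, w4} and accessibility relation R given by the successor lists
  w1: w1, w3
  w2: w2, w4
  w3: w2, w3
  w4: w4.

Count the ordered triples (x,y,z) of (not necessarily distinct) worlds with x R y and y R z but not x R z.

2

Enumerating: (w1,w3,w2), (w3,w2,w4).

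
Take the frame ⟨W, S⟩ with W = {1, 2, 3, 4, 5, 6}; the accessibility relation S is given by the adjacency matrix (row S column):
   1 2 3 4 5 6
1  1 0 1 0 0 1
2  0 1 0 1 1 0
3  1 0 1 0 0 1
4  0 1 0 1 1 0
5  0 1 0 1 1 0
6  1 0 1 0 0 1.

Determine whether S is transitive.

Transitive: yes — every two-step S-path is closed by a direct edge.

Yes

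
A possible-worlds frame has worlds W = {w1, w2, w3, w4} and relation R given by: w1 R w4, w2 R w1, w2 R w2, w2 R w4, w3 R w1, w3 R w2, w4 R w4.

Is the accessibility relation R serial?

Yes

Serial: yes — every world has a successor (e.g. w1 R w4).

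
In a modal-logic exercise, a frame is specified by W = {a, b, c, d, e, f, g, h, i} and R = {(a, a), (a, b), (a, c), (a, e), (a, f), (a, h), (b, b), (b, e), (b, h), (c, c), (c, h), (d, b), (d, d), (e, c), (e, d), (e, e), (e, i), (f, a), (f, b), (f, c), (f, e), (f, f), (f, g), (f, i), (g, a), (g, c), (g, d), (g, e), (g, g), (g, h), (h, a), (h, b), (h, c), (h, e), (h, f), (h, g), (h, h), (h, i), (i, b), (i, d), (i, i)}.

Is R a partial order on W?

No

Reflexive: yes — every world is R-related to itself.
Transitive: no — a R e and e R d, but not a R d.
Antisymmetric: no — a R f and f R a with a ≠ f.
So R is not a partial order.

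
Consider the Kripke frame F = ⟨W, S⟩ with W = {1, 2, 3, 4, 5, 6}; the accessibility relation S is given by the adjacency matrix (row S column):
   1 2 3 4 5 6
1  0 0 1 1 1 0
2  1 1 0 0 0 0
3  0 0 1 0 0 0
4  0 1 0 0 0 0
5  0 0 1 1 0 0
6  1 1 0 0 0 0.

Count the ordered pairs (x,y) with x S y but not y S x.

Enumerating: (1,3), (1,4), (1,5), (2,1), (4,2), (5,3), (5,4), (6,1), (6,2).

9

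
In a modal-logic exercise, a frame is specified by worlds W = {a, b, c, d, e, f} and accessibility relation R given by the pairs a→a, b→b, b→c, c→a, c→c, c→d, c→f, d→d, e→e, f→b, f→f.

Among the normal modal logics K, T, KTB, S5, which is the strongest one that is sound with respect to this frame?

T

Reflexive (axiom T): yes — every world is R-related to itself.
Symmetric (axiom B): no — b R c but not c R b.
Euclidean (axiom 5): no — c R a and c R d, but not a R d.
So F validates K, T; KTB would additionally require R to be symmetric. The strongest is T.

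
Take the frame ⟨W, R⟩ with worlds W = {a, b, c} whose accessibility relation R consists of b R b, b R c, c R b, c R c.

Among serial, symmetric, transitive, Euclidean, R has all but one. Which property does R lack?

Serial: no — a has no R-successor.
Symmetric: yes — every pair in R has its reverse in R.
Transitive: yes — every two-step R-path is closed by a direct edge.
Euclidean: yes — any two successors of a common world are R-related.
Only serial fails.

serial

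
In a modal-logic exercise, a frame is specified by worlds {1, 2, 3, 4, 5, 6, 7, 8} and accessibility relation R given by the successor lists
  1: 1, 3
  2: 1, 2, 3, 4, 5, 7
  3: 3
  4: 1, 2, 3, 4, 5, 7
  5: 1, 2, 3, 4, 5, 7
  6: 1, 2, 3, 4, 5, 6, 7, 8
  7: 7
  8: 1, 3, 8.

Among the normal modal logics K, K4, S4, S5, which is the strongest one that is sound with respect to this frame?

Transitive (axiom 4): yes — every two-step R-path is closed by a direct edge.
Reflexive (axiom T): yes — every world is R-related to itself.
Euclidean (axiom 5): no — 2 R 1 and 2 R 4, but not 1 R 4.
So F validates K, K4, S4; S5 would additionally require R to be Euclidean. The strongest is S4.

S4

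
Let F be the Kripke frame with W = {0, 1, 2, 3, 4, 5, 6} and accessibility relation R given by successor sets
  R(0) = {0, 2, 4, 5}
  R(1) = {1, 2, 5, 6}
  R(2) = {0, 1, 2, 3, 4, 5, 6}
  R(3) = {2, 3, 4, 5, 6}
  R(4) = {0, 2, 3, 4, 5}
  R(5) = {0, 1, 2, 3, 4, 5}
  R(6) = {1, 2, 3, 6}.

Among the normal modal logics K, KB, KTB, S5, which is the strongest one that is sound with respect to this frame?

Symmetric (axiom B): yes — every pair in R has its reverse in R.
Reflexive (axiom T): yes — every world is R-related to itself.
Euclidean (axiom 5): no — 1 R 5 and 1 R 6, but not 5 R 6.
So F validates K, KB, KTB; S5 would additionally require R to be Euclidean. The strongest is KTB.

KTB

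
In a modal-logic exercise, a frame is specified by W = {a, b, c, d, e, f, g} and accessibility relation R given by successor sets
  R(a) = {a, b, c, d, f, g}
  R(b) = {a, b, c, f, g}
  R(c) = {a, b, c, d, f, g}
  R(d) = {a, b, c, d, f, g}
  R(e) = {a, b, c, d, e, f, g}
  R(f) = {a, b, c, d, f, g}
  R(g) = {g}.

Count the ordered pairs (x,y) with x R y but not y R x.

Enumerating: (a,g), (b,g), (c,g), (d,b), (d,g), (e,a), (e,b), (e,c), (e,d), (e,f), (e,g), (f,g).

12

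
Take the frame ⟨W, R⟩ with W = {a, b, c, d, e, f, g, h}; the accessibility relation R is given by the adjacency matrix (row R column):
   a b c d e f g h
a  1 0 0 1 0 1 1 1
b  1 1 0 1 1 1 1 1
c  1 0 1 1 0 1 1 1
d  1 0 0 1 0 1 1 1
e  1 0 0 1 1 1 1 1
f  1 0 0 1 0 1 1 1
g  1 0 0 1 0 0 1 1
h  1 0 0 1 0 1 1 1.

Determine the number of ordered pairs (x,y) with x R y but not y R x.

17

Enumerating: (b,a), (b,d), (b,e), (b,f), (b,g), (b,h), (c,a), (c,d), (c,f), (c,g), (c,h), (e,a), (e,d), (e,f), (e,g), (e,h), (f,g).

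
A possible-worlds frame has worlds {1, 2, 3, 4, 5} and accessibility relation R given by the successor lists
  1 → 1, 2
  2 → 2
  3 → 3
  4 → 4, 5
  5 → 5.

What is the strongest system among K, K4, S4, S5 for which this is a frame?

Transitive (axiom 4): yes — every two-step R-path is closed by a direct edge.
Reflexive (axiom T): yes — every world is R-related to itself.
Euclidean (axiom 5): no — 1 R 2 and 1 R 1, but not 2 R 1.
So F validates K, K4, S4; S5 would additionally require R to be Euclidean. The strongest is S4.

S4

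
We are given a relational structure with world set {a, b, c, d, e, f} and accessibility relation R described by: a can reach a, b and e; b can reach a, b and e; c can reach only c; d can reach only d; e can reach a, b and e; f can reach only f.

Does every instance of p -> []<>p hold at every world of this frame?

Yes

By correspondence theory, B is valid on a frame iff R is symmetric.
Symmetric: yes — every pair in R has its reverse in R.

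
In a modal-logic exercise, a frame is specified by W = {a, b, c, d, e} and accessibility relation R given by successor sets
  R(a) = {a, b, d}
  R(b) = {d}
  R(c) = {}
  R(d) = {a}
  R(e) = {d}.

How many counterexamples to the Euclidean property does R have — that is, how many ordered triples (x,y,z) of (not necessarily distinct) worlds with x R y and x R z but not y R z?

Enumerating: (a,b,a), (a,b,b), (a,d,b), (a,d,d), (b,d,d), (e,d,d).

6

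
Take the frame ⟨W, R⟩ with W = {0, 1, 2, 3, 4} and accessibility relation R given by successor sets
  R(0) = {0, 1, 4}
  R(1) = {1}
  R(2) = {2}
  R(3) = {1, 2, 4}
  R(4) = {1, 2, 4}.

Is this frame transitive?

Transitive: no — 0 R 4 and 4 R 2, but not 0 R 2.

No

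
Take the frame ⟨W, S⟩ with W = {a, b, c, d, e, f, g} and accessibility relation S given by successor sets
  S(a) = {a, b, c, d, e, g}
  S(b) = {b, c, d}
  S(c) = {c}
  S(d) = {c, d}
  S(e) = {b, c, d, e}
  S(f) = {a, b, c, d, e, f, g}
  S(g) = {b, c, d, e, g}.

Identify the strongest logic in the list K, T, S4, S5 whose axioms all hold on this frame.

Reflexive (axiom T): yes — every world is S-related to itself.
Transitive (axiom 4): yes — every two-step S-path is closed by a direct edge.
Euclidean (axiom 5): no — a S b and a S e, but not b S e.
So F validates K, T, S4; S5 would additionally require S to be Euclidean. The strongest is S4.

S4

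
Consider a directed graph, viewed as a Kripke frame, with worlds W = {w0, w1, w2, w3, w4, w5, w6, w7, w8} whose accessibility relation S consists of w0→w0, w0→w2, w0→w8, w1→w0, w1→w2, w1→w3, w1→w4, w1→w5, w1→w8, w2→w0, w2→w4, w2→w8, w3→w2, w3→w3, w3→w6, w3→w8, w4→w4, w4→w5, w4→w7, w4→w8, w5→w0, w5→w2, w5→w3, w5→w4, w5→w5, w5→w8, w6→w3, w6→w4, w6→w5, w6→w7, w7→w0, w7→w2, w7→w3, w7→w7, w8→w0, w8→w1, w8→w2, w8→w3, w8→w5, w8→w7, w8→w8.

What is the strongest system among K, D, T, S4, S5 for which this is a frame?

D

Serial (axiom D): yes — every world has a successor (e.g. w0 S w0).
Reflexive (axiom T): no — w1 is not related to itself.
Transitive (axiom 4): no — w0 S w2 and w2 S w4, but not w0 S w4.
Euclidean (axiom 5): no — w1 S w0 and w1 S w3, but not w0 S w3.
So F validates K, D; T would additionally require S to be reflexive. The strongest is D.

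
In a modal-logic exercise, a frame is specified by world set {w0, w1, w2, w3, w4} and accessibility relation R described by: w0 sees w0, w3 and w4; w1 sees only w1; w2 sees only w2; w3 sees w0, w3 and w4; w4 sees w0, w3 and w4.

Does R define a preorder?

Yes

Reflexive: yes — every world is R-related to itself.
Transitive: yes — every two-step R-path is closed by a direct edge.
So R is a preorder.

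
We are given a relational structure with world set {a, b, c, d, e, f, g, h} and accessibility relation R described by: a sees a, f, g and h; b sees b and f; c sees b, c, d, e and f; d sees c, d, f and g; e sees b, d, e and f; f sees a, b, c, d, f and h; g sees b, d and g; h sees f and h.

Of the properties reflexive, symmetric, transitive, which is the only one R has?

Reflexive: yes — every world is R-related to itself.
Symmetric: no — a R g but not g R a.
Transitive: no — a R f and f R b, but not a R b.
Only reflexive holds.

reflexive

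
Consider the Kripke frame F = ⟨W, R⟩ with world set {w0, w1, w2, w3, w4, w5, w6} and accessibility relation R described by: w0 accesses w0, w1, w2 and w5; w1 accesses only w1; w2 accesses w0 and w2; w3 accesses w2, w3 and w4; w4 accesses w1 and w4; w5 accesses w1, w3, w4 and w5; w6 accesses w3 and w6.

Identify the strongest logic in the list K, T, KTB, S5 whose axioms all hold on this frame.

Reflexive (axiom T): yes — every world is R-related to itself.
Symmetric (axiom B): no — w0 R w1 but not w1 R w0.
Euclidean (axiom 5): no — w0 R w1 and w0 R w2, but not w1 R w2.
So F validates K, T; KTB would additionally require R to be symmetric. The strongest is T.

T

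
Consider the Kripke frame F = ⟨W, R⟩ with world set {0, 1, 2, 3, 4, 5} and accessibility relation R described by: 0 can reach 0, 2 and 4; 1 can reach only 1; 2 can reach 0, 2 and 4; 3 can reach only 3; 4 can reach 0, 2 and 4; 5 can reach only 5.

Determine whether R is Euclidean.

Euclidean: yes — any two successors of a common world are R-related.

Yes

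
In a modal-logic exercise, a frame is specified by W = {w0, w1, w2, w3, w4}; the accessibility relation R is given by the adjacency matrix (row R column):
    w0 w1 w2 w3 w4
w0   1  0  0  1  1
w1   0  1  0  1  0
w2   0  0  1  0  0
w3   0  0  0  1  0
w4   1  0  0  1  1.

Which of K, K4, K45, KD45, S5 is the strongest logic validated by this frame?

K4

Transitive (axiom 4): yes — every two-step R-path is closed by a direct edge.
Euclidean (axiom 5): no — w0 R w3 and w0 R w4, but not w3 R w4.
Serial (axiom D): yes — every world has a successor (e.g. w0 R w0).
Reflexive (axiom T): yes — every world is R-related to itself.
So F validates K, K4; K45 would additionally require R to be Euclidean. The strongest is K4.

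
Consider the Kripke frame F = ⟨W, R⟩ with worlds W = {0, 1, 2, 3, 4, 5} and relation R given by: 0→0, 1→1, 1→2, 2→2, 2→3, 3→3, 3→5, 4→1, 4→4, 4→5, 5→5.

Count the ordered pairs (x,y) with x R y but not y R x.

5

Enumerating: (1,2), (2,3), (3,5), (4,1), (4,5).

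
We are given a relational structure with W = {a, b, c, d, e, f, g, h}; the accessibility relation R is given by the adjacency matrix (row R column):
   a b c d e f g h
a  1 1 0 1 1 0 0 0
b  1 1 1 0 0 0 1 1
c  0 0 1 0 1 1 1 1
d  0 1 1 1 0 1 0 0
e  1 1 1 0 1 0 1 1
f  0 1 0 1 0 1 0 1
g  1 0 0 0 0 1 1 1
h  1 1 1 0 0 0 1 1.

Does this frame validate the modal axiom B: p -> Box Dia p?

No

By correspondence theory, B is valid on a frame iff R is symmetric.
Symmetric: no — a R d but not d R a.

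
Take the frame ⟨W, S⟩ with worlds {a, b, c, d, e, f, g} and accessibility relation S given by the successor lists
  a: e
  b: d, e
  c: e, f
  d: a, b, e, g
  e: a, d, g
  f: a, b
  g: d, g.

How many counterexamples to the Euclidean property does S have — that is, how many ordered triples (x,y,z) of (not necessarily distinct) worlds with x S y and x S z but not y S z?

Enumerating: (a,e,e), (b,d,d), (b,e,e), (c,e,e), (c,e,f), (c,f,e), (c,f,f), (d,a,a), (d,a,b), (d,a,g), (d,b,a), (d,b,b), … and 16 more.
Total: 28.

28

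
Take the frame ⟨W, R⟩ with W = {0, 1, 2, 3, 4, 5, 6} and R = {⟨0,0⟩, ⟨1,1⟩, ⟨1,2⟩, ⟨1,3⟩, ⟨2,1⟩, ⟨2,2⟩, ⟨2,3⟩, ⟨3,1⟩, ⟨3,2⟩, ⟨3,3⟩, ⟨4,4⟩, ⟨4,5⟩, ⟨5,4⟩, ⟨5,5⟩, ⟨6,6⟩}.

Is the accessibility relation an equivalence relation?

Reflexive: yes — every world is R-related to itself.
Symmetric: yes — every pair in R has its reverse in R.
Transitive: yes — every two-step R-path is closed by a direct edge.
So R is an equivalence relation.

Yes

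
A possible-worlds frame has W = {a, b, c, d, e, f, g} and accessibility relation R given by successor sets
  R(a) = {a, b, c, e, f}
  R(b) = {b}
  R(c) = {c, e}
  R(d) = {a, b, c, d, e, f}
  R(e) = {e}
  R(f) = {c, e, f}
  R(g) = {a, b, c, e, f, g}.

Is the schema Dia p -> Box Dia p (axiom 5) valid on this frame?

No

Axiom 5 corresponds to the accessibility relation being Euclidean.
Euclidean: no — a R b and a R c, but not b R c.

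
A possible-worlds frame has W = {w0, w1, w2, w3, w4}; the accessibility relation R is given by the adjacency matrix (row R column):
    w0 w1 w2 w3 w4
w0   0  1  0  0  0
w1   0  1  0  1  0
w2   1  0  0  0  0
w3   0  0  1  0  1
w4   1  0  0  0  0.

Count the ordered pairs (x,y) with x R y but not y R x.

6

Enumerating: (w0,w1), (w1,w3), (w2,w0), (w3,w2), (w3,w4), (w4,w0).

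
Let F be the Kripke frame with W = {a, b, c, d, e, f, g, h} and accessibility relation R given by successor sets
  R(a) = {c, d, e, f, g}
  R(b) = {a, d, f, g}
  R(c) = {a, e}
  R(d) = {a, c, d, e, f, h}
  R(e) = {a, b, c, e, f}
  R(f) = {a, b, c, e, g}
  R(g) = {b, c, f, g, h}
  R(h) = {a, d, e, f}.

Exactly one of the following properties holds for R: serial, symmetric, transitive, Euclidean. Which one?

Serial: yes — every world has a successor (e.g. a R c).
Symmetric: no — a R g but not g R a.
Transitive: no — a R d and d R h, but not a R h.
Euclidean: no — a R c and a R d, but not c R d.
Only serial holds.

serial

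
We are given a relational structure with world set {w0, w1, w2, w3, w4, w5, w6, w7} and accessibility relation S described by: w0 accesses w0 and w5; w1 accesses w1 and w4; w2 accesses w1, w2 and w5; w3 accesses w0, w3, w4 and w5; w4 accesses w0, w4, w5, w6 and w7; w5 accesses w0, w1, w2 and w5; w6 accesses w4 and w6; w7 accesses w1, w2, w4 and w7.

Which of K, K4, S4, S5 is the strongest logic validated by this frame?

Transitive (axiom 4): no — w0 S w5 and w5 S w1, but not w0 S w1.
Reflexive (axiom T): yes — every world is S-related to itself.
Euclidean (axiom 5): no — w2 S w1 and w2 S w5, but not w1 S w5.
So F validates K; K4 would additionally require S to be transitive. The strongest is K.

K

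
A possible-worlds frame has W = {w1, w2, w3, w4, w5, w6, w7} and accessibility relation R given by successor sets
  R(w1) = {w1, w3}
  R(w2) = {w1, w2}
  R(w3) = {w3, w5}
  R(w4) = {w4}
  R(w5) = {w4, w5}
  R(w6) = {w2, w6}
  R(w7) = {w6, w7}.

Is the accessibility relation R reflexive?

Yes

Reflexive: yes — every world is R-related to itself.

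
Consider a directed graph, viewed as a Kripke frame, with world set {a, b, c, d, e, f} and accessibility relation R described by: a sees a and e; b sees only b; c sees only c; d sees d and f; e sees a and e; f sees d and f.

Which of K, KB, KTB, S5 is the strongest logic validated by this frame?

S5

Symmetric (axiom B): yes — every pair in R has its reverse in R.
Reflexive (axiom T): yes — every world is R-related to itself.
Euclidean (axiom 5): yes — any two successors of a common world are R-related.
So F validates K, KB, KTB, S5. The strongest is S5.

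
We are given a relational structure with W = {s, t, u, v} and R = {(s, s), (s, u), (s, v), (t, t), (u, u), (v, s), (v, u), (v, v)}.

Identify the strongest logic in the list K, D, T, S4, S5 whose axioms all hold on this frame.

Serial (axiom D): yes — every world has a successor (e.g. s R s).
Reflexive (axiom T): yes — every world is R-related to itself.
Transitive (axiom 4): yes — every two-step R-path is closed by a direct edge.
Euclidean (axiom 5): no — s R u and s R v, but not u R v.
So F validates K, D, T, S4; S5 would additionally require R to be Euclidean. The strongest is S4.

S4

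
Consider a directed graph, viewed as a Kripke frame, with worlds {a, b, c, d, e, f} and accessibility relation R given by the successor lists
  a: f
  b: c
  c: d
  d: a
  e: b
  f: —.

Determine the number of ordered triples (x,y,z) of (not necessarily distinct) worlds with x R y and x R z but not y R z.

Enumerating: (a,f,f), (b,c,c), (c,d,d), (d,a,a), (e,b,b).

5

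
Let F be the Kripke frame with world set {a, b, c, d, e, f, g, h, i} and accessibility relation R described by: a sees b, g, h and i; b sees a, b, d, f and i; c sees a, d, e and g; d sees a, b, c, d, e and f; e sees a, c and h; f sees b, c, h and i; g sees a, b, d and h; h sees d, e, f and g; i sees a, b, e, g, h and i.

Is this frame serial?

Yes

Serial: yes — every world has a successor (e.g. a R b).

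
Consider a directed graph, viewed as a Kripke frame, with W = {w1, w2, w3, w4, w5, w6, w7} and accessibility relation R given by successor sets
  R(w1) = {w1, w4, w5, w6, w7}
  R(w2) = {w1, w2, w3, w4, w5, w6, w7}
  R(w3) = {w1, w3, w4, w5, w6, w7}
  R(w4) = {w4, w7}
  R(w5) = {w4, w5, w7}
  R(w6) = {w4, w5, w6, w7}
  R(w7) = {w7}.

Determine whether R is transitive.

Yes

Transitive: yes — every two-step R-path is closed by a direct edge.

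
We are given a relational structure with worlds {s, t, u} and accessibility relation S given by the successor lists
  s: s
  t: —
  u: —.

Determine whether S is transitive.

Transitive: yes — every two-step S-path is closed by a direct edge.

Yes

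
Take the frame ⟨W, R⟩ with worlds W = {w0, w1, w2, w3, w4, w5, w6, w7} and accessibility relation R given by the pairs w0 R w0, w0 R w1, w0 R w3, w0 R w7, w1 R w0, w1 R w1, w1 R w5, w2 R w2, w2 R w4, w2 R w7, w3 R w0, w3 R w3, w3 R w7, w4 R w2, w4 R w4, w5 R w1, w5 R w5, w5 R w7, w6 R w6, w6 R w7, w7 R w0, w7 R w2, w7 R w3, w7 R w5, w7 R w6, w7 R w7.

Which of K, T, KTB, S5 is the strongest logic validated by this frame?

Reflexive (axiom T): yes — every world is R-related to itself.
Symmetric (axiom B): yes — every pair in R has its reverse in R.
Euclidean (axiom 5): no — w0 R w1 and w0 R w3, but not w1 R w3.
So F validates K, T, KTB; S5 would additionally require R to be Euclidean. The strongest is KTB.

KTB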